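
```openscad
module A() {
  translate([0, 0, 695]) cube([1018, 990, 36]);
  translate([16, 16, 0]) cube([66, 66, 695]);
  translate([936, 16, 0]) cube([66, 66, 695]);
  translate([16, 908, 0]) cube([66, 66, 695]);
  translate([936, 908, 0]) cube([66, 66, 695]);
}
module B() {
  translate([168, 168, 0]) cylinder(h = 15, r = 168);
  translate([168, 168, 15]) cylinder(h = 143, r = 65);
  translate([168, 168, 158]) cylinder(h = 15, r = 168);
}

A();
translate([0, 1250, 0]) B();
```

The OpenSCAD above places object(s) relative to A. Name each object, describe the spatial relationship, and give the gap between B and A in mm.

The spool's nearest face is 260 mm from the table's +y face.

A is a table. B is a spool. The spool is on the floor beside the table on its +y side. The gap between the spool and the table is 260 mm.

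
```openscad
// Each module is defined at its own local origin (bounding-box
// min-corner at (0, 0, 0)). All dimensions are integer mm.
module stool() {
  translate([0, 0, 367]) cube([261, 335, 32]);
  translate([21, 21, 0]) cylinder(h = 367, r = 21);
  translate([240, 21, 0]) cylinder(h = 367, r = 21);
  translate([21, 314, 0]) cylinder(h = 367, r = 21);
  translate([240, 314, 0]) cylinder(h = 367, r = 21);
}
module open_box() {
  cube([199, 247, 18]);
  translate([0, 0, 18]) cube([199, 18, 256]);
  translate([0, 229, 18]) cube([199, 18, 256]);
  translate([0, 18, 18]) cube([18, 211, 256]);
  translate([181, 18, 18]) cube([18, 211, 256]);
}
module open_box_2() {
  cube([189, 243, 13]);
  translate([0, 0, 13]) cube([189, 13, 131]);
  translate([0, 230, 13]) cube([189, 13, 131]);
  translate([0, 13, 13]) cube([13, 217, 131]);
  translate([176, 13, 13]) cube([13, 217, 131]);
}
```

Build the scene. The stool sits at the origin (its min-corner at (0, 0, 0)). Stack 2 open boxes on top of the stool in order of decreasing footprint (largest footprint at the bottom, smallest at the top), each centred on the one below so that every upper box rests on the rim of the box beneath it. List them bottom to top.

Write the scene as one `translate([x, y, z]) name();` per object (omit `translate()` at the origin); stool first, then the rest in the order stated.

stool();
translate([31, 44, 399]) open_box();
translate([36, 46, 673]) open_box_2();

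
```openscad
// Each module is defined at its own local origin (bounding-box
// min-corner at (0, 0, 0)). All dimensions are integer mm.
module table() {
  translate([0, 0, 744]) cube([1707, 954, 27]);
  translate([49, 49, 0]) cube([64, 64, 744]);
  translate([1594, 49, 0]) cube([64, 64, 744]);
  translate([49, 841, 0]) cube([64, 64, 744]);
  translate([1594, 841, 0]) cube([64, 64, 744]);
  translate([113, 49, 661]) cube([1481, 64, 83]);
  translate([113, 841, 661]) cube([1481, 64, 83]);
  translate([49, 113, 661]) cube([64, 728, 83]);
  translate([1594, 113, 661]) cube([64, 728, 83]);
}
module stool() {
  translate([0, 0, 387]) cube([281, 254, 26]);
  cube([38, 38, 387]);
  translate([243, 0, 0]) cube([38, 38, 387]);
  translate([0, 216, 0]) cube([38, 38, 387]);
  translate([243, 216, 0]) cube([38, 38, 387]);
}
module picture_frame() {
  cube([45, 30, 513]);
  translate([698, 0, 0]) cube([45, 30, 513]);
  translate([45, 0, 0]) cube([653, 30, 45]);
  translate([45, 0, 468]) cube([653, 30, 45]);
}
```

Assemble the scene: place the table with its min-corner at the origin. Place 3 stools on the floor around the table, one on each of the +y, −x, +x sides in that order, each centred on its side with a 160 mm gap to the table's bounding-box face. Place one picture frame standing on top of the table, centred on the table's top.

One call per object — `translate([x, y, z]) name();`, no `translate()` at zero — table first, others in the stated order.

table();
translate([713, 1114, 0]) stool();
translate([-441, 350, 0]) stool();
translate([1867, 350, 0]) stool();
translate([482, 462, 771]) picture_frame();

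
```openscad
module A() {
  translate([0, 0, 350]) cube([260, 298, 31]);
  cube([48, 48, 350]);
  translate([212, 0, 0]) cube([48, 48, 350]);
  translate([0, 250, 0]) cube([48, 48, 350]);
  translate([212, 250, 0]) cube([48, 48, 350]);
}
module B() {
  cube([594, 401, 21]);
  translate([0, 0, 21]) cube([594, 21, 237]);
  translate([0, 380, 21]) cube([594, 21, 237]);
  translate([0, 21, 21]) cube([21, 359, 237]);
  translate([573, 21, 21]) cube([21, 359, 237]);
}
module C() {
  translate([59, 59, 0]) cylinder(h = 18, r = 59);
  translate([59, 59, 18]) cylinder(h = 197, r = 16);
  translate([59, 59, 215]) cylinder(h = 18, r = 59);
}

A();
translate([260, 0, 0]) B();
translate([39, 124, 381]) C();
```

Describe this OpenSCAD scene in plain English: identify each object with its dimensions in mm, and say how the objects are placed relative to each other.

A is a four-legged stool. The seat is a 260×298×31 mm slab whose top surface is at z = 381 mm; four square legs, each 48×48 mm in cross-section, run from the floor (z = 0) to the underside of the seat, each flush with a corner of the seat.

B is an open-topped rectangular box: outside dimensions 594×401×258 mm, with a uniform wall and base thickness of 21 mm. The base is a full 594×401 slab on the floor; four walls sit on top of the base. The front and back walls (the −y and +y sides) span the full width; the two side walls fit between them.

C is a spool: two coaxial disc flanges of radius 59 mm and thickness 18 mm, joined by a core cylinder of radius 16 mm and height 197 mm. The lower flange rests on z = 0 and the three cylinders share a vertical axis.

The open box is against the stool's +x side, with their −y faces flush. The spool is on top of the stool.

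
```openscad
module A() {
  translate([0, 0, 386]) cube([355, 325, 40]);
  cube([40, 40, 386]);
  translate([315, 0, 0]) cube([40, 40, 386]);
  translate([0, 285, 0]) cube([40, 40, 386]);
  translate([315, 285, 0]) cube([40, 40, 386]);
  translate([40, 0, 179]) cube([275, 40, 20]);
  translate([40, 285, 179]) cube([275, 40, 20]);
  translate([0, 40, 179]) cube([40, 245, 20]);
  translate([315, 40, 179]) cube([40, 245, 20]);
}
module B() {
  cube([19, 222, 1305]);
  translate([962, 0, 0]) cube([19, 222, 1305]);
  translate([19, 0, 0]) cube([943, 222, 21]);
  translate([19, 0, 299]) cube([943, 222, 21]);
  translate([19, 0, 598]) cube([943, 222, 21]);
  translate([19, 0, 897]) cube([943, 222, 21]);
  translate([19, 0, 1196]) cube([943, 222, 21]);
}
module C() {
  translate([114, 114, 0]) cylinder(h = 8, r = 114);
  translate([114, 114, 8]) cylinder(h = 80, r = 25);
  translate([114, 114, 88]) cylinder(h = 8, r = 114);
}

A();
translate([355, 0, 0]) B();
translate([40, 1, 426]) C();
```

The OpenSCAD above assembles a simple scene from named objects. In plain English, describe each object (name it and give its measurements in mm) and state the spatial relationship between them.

A is a four-legged stool. The seat is 355×325 mm, 40 mm thick, top at z = 426 mm. It stands on four square legs, each 40×40 mm in cross-section, from z = 0 to the seat underside, each flush with a corner of the seat. Four stretchers, 40 mm wide and 20 mm tall, connect adjacent legs with their undersides at z = 179 mm, each running between the inner faces of the legs it joins and aligned with the legs' outer faces on the other axis.

B is a bookshelf 981 mm wide overall, 222 mm deep and 1305 mm tall. The two sides are 19 mm thick vertical panels. 5 horizontal shelves of 21 mm thickness span between the inner faces of the sides; the lowest shelf sits on the floor and shelves are stacked with a clear vertical gap of 278 mm between each pair.

C is a spool: two coaxial disc flanges of radius 114 mm and thickness 8 mm, joined by a core cylinder of radius 25 mm and height 80 mm. The lower flange rests on z = 0 and the three cylinders share a vertical axis.

The bookshelf is against the stool's +x side, with their −y faces flush. The spool is on top of the stool.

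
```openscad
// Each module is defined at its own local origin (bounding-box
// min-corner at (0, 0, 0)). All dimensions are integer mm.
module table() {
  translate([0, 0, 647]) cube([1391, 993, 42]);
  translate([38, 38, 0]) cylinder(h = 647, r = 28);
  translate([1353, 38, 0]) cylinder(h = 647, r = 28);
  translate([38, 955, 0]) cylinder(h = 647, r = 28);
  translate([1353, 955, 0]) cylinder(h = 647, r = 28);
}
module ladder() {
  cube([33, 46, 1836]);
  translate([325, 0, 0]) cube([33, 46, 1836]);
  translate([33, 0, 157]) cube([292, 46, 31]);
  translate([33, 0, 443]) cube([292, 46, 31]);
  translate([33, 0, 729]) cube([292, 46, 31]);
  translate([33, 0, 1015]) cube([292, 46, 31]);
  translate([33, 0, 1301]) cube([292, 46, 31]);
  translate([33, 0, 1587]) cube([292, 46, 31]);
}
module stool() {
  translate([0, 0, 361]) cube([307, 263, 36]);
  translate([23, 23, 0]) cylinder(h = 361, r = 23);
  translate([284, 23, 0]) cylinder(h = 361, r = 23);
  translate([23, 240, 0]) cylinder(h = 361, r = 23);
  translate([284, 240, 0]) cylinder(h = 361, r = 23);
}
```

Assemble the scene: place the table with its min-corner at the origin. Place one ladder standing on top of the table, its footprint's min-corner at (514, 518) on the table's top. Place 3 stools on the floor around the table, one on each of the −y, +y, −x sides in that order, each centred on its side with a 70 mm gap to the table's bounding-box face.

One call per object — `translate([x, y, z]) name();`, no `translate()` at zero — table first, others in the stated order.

table();
translate([514, 518, 689]) ladder();
translate([542, -333, 0]) stool();
translate([542, 1063, 0]) stool();
translate([-377, 365, 0]) stool();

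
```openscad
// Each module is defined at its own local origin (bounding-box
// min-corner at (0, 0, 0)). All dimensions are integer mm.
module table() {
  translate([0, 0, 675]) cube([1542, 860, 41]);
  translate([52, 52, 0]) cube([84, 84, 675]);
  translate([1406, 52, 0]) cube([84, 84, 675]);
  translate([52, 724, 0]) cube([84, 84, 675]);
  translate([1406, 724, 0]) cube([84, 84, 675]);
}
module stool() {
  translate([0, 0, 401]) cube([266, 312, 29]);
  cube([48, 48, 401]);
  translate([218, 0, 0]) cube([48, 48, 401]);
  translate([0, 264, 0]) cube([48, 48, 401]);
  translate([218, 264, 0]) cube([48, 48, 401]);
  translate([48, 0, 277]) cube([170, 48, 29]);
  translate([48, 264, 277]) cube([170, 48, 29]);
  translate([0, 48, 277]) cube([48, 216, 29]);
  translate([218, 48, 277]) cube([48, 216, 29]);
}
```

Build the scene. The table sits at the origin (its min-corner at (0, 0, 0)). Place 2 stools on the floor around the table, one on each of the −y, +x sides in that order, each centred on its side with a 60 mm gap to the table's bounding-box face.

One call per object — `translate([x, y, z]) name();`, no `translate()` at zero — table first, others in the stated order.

table();
translate([638, -372, 0]) stool();
translate([1602, 274, 0]) stool();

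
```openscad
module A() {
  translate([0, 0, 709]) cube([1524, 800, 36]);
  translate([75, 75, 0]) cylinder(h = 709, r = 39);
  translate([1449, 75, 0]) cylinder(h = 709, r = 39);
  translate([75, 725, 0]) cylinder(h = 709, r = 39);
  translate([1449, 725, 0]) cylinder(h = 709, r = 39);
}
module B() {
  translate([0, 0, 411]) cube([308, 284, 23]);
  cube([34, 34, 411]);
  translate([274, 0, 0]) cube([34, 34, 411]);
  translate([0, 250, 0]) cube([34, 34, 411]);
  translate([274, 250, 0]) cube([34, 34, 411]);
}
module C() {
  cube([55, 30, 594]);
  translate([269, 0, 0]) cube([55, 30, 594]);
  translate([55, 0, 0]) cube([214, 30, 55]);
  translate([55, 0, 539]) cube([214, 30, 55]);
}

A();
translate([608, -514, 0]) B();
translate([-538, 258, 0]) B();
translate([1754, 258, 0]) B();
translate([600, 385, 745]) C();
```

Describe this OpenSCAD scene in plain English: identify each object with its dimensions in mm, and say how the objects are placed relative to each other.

A is a table with a 1524×800 mm rectangular top, 36 mm thick, top surface at z = 745 mm, supported by four round legs of 78 mm diameter, each leg's bounding box inset 36 mm from the nearest pair of top edges, running from the floor.

B is a simple wooden stool: a rectangular seat 308 mm (x) by 284 mm (y), 23 mm thick, top face at z = 434 mm, on four square legs, each 34×34 mm in cross-section. The legs rest on z = 0, each flush with a corner of the seat.

C is a rectangular picture frame lying in the x–z plane (depth along y). The opening is 214 mm wide (x) by 484 mm tall (z), surrounded by a border 55 mm wide on all four sides. The frame is 30 mm deep and is made of two full-height vertical stiles with two horizontal rails fitted between them.

Three stools sit around the table at the −y, −x, +x sides. The picture frame is on top of the table, centred.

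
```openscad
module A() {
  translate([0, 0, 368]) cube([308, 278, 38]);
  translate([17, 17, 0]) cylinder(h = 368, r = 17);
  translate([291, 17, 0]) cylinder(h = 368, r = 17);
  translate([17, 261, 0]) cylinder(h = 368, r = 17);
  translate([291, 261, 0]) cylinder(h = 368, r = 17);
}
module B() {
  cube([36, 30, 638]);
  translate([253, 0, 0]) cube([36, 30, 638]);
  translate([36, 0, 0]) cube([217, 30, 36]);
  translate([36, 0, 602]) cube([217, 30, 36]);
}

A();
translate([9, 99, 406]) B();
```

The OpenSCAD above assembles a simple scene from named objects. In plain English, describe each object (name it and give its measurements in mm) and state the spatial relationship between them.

A is a simple wooden stool: a rectangular seat 308 mm (x) by 278 mm (y), 38 mm thick, top face at z = 406 mm, on four round legs, each 34 mm in diameter. The legs rest on z = 0, each leg's axis is inset half a diameter from the nearest pair of seat edges (so the leg's bounding box is flush with the corner).

B is a rectangular picture frame lying in the x–z plane (depth along y). The opening is 217 mm wide (x) by 566 mm tall (z), surrounded by a border 36 mm wide on all four sides. The frame is 30 mm deep and is made of two full-height vertical stiles with two horizontal rails fitted between them.

The picture frame is on top of the stool.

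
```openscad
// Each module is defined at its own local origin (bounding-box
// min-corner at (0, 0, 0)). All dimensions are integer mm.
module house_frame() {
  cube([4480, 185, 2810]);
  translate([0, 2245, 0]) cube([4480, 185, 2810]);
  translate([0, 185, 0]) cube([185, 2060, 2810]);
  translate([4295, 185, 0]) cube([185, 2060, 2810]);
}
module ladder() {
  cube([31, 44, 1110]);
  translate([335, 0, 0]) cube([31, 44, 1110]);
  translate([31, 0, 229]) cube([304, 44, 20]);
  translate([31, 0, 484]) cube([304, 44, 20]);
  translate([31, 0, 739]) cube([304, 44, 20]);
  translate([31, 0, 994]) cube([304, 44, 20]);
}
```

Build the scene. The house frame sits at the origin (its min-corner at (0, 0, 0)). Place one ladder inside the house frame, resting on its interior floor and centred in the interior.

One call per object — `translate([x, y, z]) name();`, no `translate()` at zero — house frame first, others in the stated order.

house_frame();
translate([2057, 1193, 0]) ladder();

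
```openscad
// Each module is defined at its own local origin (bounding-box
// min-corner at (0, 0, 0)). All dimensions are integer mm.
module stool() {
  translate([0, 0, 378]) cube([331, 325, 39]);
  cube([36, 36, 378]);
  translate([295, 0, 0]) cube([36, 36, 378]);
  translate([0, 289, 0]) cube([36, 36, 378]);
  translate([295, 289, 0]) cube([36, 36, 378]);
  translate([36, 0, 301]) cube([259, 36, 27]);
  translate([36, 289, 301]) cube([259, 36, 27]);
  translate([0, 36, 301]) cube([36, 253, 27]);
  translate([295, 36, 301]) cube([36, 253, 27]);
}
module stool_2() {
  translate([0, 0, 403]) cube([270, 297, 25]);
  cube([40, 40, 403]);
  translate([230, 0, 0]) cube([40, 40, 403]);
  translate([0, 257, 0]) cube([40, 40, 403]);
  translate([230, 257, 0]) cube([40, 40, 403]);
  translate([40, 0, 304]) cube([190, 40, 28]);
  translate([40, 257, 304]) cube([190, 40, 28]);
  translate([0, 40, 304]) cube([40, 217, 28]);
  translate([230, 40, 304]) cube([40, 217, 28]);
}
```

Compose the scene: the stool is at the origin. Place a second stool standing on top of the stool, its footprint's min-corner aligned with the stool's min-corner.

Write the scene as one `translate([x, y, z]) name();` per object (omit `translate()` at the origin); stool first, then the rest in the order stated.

stool();
translate([0, 0, 417]) stool_2();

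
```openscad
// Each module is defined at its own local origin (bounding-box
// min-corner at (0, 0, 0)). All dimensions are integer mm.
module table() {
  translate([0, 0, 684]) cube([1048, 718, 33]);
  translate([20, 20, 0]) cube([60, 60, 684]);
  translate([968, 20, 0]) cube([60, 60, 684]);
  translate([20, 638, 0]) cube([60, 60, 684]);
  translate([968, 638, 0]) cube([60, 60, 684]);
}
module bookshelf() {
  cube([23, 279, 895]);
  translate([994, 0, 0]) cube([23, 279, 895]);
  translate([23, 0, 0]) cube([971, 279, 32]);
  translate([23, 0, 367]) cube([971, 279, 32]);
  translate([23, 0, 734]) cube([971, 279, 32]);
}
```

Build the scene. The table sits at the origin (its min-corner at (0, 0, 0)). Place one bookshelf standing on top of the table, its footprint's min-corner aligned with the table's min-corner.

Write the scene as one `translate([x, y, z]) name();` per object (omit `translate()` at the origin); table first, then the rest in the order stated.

table();
translate([0, 0, 717]) bookshelf();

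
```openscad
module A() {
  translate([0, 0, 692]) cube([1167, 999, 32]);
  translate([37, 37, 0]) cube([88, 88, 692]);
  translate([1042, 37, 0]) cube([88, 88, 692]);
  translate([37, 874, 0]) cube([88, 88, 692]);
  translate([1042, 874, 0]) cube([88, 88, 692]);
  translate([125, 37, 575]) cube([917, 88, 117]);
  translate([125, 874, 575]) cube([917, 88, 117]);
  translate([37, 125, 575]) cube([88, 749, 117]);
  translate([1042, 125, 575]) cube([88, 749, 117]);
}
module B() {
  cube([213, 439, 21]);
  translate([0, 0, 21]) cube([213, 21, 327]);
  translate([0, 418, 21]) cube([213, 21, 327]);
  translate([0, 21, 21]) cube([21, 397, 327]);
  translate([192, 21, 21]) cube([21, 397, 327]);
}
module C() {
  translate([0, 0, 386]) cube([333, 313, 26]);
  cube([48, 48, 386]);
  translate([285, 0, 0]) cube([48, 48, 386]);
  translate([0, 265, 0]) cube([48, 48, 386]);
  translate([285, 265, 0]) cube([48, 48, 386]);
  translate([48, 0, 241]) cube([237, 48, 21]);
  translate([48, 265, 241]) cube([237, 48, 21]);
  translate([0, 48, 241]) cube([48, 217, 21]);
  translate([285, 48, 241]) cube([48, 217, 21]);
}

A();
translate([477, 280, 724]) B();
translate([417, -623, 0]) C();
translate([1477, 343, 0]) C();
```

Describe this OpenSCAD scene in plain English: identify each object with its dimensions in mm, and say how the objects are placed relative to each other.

A is a rectangular dining table. The top is 1167×999×32 mm with its upper surface at z = 724 mm. It stands on four 88×88 mm square legs, each inset 37 mm from the nearest pair of top edges, running from the floor to the underside of the top. Four apron rails, 88 mm thick and 117 mm tall, run between adjacent legs with their top edges flush with the underside of the top and their outer faces flush with the legs' outer faces.

B is an open storage box with external size 213×439×348 mm and wall thickness 21 mm (the base is also 21 mm thick). The base covers the whole footprint; the four walls stand on the base, with the y-facing walls full-width and the x-facing walls fitting between their inner faces.

C is a four-legged stool. The seat is 333×313 mm, 26 mm thick, top at z = 412 mm. It stands on four square legs, each 48×48 mm in cross-section, from z = 0 to the seat underside, each flush with a corner of the seat. Four stretchers, 48 mm wide and 21 mm tall, connect adjacent legs with their undersides at z = 241 mm, each running between the inner faces of the legs it joins and aligned with the legs' outer faces on the other axis.

The open box is on top of the table, centred. Two stools sit around the table at the −y, +x sides.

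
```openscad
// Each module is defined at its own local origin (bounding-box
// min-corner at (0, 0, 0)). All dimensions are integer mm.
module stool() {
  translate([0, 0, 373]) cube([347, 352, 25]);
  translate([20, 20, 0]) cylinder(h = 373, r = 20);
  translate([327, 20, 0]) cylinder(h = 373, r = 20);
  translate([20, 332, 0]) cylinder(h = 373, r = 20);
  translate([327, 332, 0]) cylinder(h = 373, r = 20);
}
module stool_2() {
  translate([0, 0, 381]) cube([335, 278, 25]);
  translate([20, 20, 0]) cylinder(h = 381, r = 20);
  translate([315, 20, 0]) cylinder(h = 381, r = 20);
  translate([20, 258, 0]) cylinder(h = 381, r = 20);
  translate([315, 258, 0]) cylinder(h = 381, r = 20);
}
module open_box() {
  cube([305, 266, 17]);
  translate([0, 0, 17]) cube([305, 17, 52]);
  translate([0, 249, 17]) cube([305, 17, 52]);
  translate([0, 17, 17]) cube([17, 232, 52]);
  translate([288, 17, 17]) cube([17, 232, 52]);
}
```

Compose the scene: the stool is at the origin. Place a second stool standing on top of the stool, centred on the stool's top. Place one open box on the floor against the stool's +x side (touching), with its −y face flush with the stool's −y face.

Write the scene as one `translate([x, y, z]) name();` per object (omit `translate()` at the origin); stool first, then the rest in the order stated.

stool();
translate([6, 37, 398]) stool_2();
translate([347, 0, 0]) open_box();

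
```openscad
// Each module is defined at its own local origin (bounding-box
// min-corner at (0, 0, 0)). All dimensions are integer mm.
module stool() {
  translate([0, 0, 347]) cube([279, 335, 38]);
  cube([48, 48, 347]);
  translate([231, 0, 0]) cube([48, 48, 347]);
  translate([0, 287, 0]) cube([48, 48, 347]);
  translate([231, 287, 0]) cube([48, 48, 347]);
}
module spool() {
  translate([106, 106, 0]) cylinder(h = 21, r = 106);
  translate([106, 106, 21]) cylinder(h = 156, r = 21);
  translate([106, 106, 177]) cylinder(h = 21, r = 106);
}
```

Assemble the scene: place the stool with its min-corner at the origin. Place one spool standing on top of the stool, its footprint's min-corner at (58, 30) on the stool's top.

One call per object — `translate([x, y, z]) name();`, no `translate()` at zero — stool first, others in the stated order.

stool();
translate([58, 30, 385]) spool();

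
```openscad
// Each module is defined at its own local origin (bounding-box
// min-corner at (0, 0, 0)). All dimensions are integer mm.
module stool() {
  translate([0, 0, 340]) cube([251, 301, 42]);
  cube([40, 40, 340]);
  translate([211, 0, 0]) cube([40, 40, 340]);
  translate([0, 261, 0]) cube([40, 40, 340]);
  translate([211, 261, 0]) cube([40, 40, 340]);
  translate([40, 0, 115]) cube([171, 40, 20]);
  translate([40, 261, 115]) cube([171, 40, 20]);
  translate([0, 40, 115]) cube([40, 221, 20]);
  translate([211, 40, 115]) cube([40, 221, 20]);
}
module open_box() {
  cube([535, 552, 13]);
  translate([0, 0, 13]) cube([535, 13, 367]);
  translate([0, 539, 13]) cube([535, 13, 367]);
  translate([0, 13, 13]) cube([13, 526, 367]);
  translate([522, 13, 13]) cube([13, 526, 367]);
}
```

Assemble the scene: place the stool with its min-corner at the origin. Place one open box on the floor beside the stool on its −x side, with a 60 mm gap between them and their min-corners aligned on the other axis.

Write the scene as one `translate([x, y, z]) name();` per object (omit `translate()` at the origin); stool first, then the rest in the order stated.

stool();
translate([-595, 0, 0]) open_box();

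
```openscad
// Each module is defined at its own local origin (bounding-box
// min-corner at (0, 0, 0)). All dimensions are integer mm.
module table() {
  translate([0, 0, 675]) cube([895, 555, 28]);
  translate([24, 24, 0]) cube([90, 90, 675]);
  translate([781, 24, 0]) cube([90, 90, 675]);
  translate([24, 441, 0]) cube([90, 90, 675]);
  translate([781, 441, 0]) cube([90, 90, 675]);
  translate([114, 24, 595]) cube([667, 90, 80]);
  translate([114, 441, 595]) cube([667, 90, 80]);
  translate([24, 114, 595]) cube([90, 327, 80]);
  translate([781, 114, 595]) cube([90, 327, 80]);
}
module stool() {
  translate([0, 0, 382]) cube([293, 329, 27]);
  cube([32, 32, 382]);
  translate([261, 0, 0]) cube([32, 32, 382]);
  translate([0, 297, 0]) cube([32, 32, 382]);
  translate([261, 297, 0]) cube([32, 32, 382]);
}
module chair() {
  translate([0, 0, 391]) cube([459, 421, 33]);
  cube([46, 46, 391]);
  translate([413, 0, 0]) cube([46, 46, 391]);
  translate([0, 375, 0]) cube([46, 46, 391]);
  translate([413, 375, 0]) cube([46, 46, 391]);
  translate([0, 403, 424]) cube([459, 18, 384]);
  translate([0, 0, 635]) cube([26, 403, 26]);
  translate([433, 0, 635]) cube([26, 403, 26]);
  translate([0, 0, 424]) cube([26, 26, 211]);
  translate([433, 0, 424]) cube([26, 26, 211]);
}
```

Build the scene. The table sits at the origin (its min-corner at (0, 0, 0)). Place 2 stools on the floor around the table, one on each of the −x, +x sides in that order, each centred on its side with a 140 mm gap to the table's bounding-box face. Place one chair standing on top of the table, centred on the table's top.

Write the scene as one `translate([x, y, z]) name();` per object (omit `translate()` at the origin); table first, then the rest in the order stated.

table();
translate([-433, 113, 0]) stool();
translate([1035, 113, 0]) stool();
translate([218, 67, 703]) chair();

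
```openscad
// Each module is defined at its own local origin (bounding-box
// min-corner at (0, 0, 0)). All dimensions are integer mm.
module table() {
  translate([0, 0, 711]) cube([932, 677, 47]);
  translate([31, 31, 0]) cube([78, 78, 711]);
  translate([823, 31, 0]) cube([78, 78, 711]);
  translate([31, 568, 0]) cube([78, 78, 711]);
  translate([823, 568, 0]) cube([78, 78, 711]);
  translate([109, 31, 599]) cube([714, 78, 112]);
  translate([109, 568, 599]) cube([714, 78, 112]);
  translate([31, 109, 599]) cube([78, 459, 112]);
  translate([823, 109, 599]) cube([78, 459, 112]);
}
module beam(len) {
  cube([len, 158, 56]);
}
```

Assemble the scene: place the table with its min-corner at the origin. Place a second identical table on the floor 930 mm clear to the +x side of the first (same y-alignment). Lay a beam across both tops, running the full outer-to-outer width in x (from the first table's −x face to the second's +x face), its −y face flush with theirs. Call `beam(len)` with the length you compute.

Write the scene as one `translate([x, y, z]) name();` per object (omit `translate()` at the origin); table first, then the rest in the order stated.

table();
translate([1862, 0, 0]) table();
translate([0, 0, 758]) beam(2794);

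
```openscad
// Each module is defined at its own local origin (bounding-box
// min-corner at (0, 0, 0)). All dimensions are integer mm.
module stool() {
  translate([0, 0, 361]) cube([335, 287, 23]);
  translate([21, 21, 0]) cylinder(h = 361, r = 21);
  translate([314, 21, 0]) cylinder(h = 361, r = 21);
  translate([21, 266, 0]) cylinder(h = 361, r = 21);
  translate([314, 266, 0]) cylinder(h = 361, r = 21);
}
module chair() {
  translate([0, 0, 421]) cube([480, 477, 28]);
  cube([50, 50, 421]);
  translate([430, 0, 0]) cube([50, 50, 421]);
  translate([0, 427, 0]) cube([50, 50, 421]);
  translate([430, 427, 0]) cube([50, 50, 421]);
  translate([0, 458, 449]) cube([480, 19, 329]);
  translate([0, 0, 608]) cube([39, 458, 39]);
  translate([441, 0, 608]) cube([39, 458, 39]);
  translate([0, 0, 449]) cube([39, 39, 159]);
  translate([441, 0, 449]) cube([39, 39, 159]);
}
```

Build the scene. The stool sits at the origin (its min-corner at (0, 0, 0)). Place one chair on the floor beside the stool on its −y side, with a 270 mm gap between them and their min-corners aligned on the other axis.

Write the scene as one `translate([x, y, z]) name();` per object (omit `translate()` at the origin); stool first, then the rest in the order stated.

stool();
translate([0, -747, 0]) chair();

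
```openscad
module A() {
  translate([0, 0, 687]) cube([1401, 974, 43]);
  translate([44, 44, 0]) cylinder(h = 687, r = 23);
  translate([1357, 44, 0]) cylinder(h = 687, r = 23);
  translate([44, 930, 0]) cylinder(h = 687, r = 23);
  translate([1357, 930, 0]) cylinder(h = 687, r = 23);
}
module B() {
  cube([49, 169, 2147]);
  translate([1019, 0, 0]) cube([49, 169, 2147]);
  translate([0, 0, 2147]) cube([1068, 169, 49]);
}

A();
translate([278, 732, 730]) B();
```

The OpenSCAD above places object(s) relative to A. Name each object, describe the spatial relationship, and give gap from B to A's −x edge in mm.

A is a table. B is a door frame. The door frame is on top of the table. The gap from the door frame to the table's −x edge is 278 mm.

The door frame's min-x is at 278; the table's min-x is 0; gap = 278 mm.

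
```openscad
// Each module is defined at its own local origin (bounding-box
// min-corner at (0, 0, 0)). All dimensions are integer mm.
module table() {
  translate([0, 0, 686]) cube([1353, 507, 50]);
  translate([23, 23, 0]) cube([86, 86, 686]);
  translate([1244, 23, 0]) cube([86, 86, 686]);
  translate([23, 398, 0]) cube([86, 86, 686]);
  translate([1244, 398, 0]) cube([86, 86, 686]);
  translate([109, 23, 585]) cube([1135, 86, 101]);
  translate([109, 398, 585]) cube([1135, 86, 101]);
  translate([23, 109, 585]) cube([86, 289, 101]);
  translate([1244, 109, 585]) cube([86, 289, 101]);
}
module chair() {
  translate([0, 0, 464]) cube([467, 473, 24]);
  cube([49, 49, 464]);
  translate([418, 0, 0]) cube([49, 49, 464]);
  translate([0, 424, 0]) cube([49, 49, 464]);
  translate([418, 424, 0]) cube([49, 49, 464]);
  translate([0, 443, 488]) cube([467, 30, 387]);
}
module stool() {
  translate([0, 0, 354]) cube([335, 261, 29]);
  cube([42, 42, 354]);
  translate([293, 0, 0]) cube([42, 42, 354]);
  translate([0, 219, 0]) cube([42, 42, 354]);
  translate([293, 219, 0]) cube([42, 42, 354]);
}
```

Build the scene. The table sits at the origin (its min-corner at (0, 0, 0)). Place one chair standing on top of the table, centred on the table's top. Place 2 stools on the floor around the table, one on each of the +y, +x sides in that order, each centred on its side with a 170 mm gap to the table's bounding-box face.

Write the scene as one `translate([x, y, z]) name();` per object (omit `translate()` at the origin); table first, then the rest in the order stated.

table();
translate([443, 17, 736]) chair();
translate([509, 677, 0]) stool();
translate([1523, 123, 0]) stool();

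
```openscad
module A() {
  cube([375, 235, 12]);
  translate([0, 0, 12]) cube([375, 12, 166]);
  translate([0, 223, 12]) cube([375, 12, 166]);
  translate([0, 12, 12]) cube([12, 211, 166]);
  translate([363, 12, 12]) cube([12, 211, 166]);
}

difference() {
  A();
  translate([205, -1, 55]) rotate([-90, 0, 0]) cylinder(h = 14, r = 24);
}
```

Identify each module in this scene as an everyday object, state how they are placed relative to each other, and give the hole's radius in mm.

A is an open box. The open box has a circular hole through its front wall. The hole's radius is 24 mm.

The subtracted cylinder has r = 24 mm.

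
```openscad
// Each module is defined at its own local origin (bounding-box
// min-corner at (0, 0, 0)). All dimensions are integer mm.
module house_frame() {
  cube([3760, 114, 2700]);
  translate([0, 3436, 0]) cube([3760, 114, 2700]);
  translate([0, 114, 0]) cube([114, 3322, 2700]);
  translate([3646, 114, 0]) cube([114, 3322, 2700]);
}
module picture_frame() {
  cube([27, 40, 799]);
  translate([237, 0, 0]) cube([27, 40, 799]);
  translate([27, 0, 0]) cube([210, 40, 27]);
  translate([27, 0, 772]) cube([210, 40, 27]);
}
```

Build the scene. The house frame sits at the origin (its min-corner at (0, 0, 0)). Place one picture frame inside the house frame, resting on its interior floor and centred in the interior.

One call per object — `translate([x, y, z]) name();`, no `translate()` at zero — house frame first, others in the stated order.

house_frame();
translate([1748, 1755, 0]) picture_frame();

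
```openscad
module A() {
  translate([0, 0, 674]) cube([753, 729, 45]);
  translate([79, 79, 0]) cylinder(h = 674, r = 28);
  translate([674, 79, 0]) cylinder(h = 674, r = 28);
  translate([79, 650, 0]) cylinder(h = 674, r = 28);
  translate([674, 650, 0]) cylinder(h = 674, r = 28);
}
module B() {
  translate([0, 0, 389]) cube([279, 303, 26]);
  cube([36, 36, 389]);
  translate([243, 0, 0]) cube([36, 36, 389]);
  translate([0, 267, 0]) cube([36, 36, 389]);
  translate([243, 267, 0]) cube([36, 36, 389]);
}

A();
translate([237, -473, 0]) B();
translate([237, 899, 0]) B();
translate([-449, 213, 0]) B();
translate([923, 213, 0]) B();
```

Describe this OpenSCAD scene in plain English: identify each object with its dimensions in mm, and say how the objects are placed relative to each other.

A is a table with a 753×729 mm rectangular top, 45 mm thick, top surface at z = 719 mm, supported by four round legs of 56 mm diameter, each leg's bounding box inset 51 mm from the nearest pair of top edges, running from the floor.

B is a four-legged stool. The seat is a 279×303×26 mm slab whose top surface is at z = 415 mm; four square legs, each 36×36 mm in cross-section, run from the floor (z = 0) to the underside of the seat, each flush with a corner of the seat.

Four stools sit around the table at the −y, +y, −x, +x sides.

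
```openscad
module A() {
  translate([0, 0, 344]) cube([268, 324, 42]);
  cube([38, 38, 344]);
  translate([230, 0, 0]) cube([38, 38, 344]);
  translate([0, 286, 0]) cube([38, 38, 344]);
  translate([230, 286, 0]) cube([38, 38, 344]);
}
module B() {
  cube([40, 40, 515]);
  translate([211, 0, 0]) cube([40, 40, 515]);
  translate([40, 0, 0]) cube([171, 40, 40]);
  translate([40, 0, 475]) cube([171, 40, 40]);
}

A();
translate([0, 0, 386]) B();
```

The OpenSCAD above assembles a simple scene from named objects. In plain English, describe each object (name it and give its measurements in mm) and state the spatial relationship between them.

A is a simple wooden stool: a rectangular seat 268 mm (x) by 324 mm (y), 42 mm thick, top face at z = 386 mm, on four square legs, each 38×38 mm in cross-section. The legs rest on z = 0, each flush with a corner of the seat.

B is a picture frame with a 171×435 mm rectangular opening (x by z) and a uniform 40 mm border on every side. Frame depth is 40 mm along y. It is built from two vertical stiles running the full outside height and two horizontal rails spanning the gap between the stiles.

The picture frame is on top of the stool.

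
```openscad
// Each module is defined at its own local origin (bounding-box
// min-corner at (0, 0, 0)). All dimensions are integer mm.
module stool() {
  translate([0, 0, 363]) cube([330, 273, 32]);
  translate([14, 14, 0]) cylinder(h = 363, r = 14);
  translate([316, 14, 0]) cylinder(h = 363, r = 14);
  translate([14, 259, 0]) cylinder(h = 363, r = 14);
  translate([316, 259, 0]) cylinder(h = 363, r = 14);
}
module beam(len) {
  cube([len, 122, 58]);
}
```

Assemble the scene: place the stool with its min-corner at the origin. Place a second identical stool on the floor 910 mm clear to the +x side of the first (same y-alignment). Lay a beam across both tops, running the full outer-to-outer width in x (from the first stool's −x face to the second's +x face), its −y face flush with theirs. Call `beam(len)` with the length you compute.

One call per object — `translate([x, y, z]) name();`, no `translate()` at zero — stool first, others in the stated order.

stool();
translate([1240, 0, 0]) stool();
translate([0, 0, 395]) beam(1570);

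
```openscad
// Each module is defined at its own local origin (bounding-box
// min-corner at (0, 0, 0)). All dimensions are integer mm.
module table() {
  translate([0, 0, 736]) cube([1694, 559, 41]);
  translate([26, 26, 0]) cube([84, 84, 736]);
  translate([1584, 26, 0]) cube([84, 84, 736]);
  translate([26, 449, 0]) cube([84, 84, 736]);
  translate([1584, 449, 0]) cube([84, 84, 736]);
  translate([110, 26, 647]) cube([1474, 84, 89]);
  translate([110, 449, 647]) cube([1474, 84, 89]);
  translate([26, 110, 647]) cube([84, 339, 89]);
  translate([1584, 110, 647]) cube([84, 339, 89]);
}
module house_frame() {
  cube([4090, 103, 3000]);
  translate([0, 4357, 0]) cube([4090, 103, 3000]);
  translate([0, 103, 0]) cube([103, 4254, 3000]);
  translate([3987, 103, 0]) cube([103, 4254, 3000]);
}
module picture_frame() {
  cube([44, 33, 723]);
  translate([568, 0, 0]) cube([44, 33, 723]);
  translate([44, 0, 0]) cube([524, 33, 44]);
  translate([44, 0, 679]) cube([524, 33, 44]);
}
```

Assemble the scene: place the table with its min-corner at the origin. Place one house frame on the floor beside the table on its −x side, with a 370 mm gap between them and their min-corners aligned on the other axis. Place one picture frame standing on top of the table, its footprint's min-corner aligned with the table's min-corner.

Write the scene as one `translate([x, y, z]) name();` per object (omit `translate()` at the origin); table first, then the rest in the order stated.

table();
translate([-4460, 0, 0]) house_frame();
translate([0, 0, 777]) picture_frame();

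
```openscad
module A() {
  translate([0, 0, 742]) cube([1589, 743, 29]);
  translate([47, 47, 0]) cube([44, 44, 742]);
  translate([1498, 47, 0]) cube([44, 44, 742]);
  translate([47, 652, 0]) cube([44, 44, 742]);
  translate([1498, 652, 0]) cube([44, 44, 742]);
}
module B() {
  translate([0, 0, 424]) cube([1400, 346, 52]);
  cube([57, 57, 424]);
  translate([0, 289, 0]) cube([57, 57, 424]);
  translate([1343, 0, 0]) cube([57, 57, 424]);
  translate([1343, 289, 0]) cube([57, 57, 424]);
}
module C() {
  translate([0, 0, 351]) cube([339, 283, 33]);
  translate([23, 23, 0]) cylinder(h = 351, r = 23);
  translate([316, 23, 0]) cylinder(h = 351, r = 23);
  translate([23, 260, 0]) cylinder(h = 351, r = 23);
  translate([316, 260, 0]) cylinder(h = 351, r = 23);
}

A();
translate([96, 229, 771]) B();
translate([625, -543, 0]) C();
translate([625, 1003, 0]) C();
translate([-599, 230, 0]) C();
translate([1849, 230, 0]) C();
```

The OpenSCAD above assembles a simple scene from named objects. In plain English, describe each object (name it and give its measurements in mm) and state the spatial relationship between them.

A is a rectangular dining table. The top is 1589×743×29 mm with its upper surface at z = 771 mm. It stands on four 44×44 mm square legs, each inset 47 mm from the nearest pair of top edges, running from the floor to the underside of the top.

B is a long wooden bench with a 1400 mm (x) × 346 mm (y) seat, 52 mm thick, its top surface 476 mm above the floor. Four 57 mm square legs at the seat corners, flush with the edges, run from z = 0 to the seat underside.

C is a simple wooden stool: a rectangular seat 339 mm (x) by 283 mm (y), 33 mm thick, top face at z = 384 mm, on four round legs, each 46 mm in diameter. The legs rest on z = 0, each leg's axis is inset half a diameter from the nearest pair of seat edges (so the leg's bounding box is flush with the corner).

The bench is on top of the table. Four stools sit around the table at the −y, +y, −x, +x sides.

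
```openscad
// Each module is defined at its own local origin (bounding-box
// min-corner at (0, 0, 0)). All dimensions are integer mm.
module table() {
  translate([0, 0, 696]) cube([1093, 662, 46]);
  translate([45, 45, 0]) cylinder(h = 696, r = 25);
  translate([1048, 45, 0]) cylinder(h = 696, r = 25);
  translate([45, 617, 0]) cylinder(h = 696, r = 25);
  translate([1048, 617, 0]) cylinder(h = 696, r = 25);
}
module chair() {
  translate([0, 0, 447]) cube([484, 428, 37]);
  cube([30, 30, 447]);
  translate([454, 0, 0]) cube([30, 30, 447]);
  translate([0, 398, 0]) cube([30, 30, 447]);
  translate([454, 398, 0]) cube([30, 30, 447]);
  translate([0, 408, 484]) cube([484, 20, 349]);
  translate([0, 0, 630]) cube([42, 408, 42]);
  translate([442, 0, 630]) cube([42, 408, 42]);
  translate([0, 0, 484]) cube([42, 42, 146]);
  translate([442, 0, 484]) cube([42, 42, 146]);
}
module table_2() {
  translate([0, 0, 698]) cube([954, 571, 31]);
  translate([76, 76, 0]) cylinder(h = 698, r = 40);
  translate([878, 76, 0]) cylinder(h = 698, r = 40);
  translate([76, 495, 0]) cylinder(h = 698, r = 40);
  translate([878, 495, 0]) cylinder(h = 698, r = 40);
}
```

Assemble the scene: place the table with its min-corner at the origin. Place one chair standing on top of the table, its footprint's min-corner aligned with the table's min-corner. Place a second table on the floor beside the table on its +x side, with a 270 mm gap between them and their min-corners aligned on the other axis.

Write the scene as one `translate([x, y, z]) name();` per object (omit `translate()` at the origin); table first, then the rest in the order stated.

table();
translate([0, 0, 742]) chair();
translate([1363, 0, 0]) table_2();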